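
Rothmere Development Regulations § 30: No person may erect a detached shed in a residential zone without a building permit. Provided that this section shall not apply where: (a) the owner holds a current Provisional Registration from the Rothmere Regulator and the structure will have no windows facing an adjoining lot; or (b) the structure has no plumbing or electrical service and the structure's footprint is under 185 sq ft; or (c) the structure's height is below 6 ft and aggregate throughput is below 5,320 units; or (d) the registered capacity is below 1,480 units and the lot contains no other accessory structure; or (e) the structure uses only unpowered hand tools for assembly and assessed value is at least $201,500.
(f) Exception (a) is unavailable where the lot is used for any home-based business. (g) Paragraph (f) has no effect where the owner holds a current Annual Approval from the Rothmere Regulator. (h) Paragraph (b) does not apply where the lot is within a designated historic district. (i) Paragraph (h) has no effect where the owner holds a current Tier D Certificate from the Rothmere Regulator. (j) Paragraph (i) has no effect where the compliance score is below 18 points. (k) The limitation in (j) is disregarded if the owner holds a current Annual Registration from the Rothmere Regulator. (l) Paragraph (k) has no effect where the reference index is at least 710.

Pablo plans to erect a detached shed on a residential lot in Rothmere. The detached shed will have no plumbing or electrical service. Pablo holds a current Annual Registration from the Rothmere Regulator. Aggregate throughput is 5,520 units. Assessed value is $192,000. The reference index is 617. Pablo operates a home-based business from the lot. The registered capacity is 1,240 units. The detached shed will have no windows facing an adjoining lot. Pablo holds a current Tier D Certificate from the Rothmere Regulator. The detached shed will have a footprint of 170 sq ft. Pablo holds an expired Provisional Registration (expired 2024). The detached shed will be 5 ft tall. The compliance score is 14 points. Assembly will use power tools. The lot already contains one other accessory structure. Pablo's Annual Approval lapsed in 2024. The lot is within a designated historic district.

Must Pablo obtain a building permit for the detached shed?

Exception (a) fails — there is no Provisional Registration in force.
Exception (b) is satisfied on its face — there is no plumbing or electrical service; the structure's footprint is 170 sq ft, under the 185 sq ft limit. Considering the limiting provisions: (h) applies (the lot is in a historic district), but yields to (i): (i) is triggered — a current Tier D Certificate is held. (j) would limit (i) — the compliance score is 14 points, below the 18 points limit — but (k) sets (j) aside: (k) operates against (j): a current Annual Registration is held. (l) is inapplicable (the reference index is 617, short of 710), so (k) stands. (b) remains available.
Exception (c) fails — aggregate throughput is 5,520 units, not below 5,320 units.
Exception (d) requires that the lot contains no other accessory structure; but the lot already has another accessory structure, so (d) is unavailable.
Exception (e) fails — assembly uses power tools.

No — exception (b) applies; Pablo does not need a building permit.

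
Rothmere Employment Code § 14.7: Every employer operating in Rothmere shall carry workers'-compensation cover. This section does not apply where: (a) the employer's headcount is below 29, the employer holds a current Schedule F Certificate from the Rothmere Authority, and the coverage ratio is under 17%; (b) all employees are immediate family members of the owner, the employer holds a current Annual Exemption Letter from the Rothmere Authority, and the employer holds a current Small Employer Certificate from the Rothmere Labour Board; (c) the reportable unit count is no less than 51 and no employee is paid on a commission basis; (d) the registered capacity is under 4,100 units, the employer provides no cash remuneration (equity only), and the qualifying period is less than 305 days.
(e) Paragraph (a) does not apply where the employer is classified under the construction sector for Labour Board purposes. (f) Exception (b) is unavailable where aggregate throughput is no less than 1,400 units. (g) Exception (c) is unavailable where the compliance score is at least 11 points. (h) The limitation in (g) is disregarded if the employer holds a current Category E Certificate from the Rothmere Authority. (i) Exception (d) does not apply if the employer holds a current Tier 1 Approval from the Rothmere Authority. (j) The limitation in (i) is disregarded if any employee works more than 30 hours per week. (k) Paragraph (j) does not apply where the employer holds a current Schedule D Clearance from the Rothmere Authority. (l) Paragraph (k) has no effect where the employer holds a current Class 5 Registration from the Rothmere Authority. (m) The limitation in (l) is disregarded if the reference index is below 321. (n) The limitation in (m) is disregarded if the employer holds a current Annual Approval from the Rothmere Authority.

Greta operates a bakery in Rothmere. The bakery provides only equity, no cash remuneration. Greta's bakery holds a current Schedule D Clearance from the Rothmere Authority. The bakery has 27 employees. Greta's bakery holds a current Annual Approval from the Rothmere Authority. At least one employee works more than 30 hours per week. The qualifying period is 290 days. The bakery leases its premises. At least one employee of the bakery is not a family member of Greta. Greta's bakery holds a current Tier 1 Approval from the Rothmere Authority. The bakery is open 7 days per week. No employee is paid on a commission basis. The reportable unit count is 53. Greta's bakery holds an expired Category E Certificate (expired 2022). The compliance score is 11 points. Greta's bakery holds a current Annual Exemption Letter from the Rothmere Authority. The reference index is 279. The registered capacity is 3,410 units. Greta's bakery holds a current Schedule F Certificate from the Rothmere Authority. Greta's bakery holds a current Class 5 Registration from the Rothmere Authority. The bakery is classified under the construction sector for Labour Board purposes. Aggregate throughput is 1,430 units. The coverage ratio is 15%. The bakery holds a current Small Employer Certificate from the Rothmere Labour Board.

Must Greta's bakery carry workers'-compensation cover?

Exception (a): the employer's headcount is 27, below the 29 limit; a current Schedule F Certificate is held; the coverage ratio is 15%, under the 17% limit — every condition holds. Turning to paragraph (e): (e) operates against (a): the bakery is classified under the construction sector. (a) is therefore removed.
Exception (b) fails — at least one employee is not a family member.
Exception (c): the reportable unit count is 53, meeting the 51 threshold; no employee is paid on commission — every condition holds. But: (g) operates — the compliance score is 11 points, meeting the 11 points threshold. (h), which would lift (g), does not operate here — no current Category E Certificate is held. (c) is therefore removed.
Exception (d) is satisfied on its face — the registered capacity is 3,410 units, under the 4,100 units limit; remuneration is equity-only; the qualifying period is 290 days, less than the 305 days limit. Under paragraphs (i)–(n): (i) operates (a current Tier 1 Approval is held), but is overridden by (j): (j) operates against (i): at least one employee exceeds 30 hours/week. (k) would limit (j) — a current Schedule D Clearance is held — but (l) sets (k) aside: (l) operates against (k): a current Class 5 Registration is held. (m) is engaged (the reference index is 279, below the 321 limit), but is overridden by (n): (n) applies — a current Annual Approval is held. (d) remains available.

No — exception (d) applies; Greta's bakery is not required to carry workers'-compensation cover.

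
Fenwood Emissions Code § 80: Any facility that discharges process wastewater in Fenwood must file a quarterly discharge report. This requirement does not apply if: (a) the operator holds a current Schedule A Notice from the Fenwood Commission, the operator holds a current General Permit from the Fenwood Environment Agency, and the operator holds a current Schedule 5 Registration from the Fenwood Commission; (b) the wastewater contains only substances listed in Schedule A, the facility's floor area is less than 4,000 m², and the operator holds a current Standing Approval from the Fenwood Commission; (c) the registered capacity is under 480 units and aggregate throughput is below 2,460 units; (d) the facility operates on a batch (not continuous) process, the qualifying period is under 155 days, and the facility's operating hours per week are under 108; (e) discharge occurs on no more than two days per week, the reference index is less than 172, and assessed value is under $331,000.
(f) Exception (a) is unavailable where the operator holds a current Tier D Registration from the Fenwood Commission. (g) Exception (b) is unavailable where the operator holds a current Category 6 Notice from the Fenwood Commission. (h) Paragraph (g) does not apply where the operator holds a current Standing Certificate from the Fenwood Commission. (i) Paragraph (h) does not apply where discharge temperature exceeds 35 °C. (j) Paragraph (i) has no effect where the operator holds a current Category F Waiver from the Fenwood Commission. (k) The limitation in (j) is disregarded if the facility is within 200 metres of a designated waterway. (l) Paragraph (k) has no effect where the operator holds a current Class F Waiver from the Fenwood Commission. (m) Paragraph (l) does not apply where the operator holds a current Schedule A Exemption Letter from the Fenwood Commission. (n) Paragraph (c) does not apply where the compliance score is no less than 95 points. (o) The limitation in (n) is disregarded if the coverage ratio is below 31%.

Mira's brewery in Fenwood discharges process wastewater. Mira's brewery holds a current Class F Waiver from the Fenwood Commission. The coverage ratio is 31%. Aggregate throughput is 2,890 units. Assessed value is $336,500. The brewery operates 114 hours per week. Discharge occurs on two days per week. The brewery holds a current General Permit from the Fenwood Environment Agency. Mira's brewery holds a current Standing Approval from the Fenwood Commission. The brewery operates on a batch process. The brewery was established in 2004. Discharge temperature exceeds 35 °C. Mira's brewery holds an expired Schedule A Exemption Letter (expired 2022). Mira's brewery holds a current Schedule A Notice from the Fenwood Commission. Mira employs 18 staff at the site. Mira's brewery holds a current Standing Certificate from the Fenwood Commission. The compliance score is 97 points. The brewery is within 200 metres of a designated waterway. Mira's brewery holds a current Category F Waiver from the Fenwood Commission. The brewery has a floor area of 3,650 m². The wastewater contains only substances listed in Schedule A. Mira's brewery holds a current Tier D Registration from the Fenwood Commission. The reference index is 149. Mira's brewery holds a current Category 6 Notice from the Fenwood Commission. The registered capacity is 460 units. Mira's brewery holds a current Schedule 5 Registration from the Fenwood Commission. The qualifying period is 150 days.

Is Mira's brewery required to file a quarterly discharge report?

No — exception (b) applies; Mira's brewery is not required to file a quarterly discharge report.

Exception (a): a current Schedule A Notice is held; a current General Permit is held; a current Schedule 5 Registration is held — every condition holds. Turning to paragraph (f): (f) is engaged — a current Tier D Registration is held. Exception (a) does not apply.
Exception (b)'s conditions are all satisfied: the wastewater is Schedule-A-only; the facility's floor area is 3,650 m², less than the 4,000 m² limit; a current Standing Approval is held. Considering the limiting provisions: (g) would limit (b) — a current Category 6 Notice is held — but (h) sets (g) aside: (h) is engaged — a current Standing Certificate is held. (i) would limit (h) — discharge temperature exceeds 35 °C — but (j) sets (i) aside: (j) operates against (i): a current Category F Waiver is held. (k) applies (the brewery is within 200 m of a designated waterway), but is overridden by (l): (l) operates against (k): a current Class F Waiver is held. (m), which would lift (l), is not engaged — the Schedule A Exemption Letter is not current. (b) remains available.
Exception (c) does not apply: aggregate throughput is 2,890 units, not below 2,460 units.
Exception (d) fails — the facility's operating hours per week are 114, not under 108.
Exception (e) fails — assessed value is $336,500, not under $331,000.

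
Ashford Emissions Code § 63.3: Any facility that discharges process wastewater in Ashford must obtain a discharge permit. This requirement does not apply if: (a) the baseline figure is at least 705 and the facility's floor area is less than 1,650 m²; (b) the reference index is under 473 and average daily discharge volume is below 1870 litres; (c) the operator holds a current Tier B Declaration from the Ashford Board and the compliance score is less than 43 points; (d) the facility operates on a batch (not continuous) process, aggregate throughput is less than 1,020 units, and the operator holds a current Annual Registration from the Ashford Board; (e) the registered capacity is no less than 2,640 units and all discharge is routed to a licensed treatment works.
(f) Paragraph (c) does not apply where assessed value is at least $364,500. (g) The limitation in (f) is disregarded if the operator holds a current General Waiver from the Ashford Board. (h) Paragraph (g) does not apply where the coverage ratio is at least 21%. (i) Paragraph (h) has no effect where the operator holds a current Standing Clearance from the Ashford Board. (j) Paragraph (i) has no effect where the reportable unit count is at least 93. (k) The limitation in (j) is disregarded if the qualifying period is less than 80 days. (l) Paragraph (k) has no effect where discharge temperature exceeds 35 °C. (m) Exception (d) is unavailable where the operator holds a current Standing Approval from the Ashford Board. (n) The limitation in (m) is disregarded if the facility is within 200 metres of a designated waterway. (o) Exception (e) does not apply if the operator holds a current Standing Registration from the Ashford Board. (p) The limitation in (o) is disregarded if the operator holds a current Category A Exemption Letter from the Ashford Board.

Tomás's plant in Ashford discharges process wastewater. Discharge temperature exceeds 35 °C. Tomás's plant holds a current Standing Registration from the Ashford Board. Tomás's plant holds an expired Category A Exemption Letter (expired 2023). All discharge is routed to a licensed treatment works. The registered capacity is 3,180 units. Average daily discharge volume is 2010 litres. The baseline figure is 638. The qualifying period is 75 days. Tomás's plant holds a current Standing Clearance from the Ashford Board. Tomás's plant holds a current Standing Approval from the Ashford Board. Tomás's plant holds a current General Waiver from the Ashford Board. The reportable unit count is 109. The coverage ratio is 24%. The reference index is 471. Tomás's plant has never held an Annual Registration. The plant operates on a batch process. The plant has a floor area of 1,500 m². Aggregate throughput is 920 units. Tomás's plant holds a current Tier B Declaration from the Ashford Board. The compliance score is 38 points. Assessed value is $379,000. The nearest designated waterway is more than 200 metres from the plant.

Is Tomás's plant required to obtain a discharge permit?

Exception (a) does not apply: the baseline figure is 638, short of 705.
Exception (b) requires that average daily discharge volume is below 1870 litres; but average daily discharge volume is 2010 litres, not below 1870 litres, so (b) is unavailable.
Exception (c)'s conditions are all satisfied: a current Tier B Declaration is held; the compliance score is 38 points, less than the 43 points limit. Turning to paragraphs (f)–(l): (f) applies — assessed value is $379,000, meeting the $364,500 threshold. (g) operates (a current General Waiver is held), but is set aside by (h): (h) operates — the coverage ratio is 24%, meeting the 21% threshold. (i) operates (a current Standing Clearance is held), but yields to (j): (j) applies — the reportable unit count is 109, meeting the 93 threshold. (k) would limit (j) — the qualifying period is 75 days, less than the 80 days limit — but (l) sets (k) aside: (l) operates against (k): discharge temperature exceeds 35 °C. (c) is therefore removed.
Exception (d) requires that the operator holds a current Annual Registration from the Ashford Board; but there is no Annual Registration in force, so (d) is unavailable.
All of (e)'s requirements are met (the registered capacity is 3,180 units, meeting the 2,640 units threshold; discharge is routed to a licensed treatment works). Turning to paragraphs (o)–(p): (o) is triggered — a current Standing Registration is held. (p) is not triggered (the Category A Exemption Letter is not current), so (o) stands. So (e) is unavailable.
No exception is made out. Tomás's plant falls within the general rule.

Yes — Tomás's plant must obtain a discharge permit.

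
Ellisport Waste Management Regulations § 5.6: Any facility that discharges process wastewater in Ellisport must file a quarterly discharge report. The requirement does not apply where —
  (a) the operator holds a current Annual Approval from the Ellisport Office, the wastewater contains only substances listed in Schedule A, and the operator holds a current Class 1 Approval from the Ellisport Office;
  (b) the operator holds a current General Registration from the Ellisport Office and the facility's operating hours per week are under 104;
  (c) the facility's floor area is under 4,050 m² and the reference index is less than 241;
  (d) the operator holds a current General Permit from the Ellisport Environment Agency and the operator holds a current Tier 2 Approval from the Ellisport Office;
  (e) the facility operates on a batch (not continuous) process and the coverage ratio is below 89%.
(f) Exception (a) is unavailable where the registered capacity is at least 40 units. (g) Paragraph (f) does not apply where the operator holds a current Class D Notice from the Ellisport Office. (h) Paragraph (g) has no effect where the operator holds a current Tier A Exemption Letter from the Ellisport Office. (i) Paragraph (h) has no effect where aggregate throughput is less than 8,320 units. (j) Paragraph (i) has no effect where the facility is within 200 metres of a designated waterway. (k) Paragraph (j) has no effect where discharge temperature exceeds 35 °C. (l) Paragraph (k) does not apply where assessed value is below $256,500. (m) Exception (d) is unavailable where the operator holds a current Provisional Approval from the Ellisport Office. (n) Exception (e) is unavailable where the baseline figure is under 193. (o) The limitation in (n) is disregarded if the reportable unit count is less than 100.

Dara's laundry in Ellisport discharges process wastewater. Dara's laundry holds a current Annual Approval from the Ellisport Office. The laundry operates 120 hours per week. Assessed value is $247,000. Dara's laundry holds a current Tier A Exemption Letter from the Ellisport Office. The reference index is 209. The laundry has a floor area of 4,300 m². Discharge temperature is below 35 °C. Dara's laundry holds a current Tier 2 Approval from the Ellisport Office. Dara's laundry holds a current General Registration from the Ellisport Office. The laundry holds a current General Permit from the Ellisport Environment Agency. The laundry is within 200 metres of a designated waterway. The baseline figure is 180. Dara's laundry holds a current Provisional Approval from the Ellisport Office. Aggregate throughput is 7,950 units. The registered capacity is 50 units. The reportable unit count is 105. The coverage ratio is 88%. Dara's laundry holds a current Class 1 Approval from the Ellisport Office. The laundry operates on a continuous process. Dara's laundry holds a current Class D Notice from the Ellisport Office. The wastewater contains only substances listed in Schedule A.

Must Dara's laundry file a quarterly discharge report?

Yes — Dara's laundry must file a quarterly discharge report.

Exception (a) is satisfied on its face — a current Annual Approval is held; the wastewater is Schedule-A-only; a current Class 1 Approval is held. But applying paragraphs (f)–(l): (f) operates against (a): the registered capacity is 50 units, meeting the 40 units threshold. (g) would limit (f) — a current Class D Notice is held — but (h) sets (g) aside: (h) operates against (g): a current Tier A Exemption Letter is held. (i) would limit (h) — aggregate throughput is 7,950 units, less than the 8,320 units limit — but (j) sets (i) aside: (j) is triggered — the laundry is within 200 m of a designated waterway. (k), which would lift (j), is not triggered — discharge temperature is below 35 °C. (a) is therefore removed.
Exception (b) requires that the facility's operating hours per week are under 104; but the facility's operating hours per week are 120, not under 104, so (b) is unavailable.
Exception (c) requires that the facility's floor area is under 4,050 m²; but the facility's floor area is 4,300 m², not under 4,050 m², so (c) is unavailable.
Exception (d) is satisfied on its face — a current General Permit is held; a current Tier 2 Approval is held. But applying paragraph (m): (m) operates against (d): a current Provisional Approval is held. (d) is therefore removed.
Exception (e) does not apply: the facility operates on a continuous process.
None of the exceptions is available; § 5.6 applies in full.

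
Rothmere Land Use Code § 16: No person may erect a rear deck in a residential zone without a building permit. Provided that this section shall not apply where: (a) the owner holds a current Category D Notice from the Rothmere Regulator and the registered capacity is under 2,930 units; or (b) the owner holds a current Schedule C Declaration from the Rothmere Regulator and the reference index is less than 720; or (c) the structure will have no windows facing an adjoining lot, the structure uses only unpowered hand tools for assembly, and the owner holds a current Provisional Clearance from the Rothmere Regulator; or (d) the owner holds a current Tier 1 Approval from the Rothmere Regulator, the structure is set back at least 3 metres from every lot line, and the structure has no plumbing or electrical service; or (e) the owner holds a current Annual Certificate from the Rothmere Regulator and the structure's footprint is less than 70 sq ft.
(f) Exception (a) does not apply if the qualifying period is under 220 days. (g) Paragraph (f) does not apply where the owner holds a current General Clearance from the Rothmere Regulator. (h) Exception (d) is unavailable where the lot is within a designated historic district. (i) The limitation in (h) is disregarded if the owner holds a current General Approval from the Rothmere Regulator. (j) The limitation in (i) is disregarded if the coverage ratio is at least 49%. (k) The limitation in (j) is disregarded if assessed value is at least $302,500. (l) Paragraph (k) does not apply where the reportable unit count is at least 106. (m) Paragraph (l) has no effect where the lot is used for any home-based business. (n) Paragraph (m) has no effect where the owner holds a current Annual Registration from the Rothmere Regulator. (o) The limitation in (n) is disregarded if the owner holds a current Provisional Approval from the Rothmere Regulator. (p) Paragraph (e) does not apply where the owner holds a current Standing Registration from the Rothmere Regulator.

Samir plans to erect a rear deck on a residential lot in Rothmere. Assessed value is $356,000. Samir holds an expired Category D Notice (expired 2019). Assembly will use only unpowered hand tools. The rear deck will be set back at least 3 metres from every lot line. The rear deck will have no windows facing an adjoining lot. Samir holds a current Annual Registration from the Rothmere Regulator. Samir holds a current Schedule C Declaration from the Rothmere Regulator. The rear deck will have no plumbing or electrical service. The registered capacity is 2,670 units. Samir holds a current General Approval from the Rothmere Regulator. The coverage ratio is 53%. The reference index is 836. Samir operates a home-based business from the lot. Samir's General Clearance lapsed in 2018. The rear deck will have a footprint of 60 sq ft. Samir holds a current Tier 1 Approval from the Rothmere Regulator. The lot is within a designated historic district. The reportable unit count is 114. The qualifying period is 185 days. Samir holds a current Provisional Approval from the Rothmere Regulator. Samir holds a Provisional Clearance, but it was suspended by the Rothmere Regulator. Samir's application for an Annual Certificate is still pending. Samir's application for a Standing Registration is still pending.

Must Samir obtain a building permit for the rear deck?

No — exception (d) applies; Samir does not need a building permit.

Exception (a) fails — there is no Category D Notice in force.
Exception (b) requires that the reference index is less than 720; but the reference index is 836, not less than 720, so (b) is unavailable.
Exception (c) requires that the owner holds a current Provisional Clearance from the Rothmere Regulator; but the Provisional Clearance is not current, so (c) is unavailable.
All of (d)'s requirements are met (a current Tier 1 Approval is held; the setback is at least 3 m on every side; there is no plumbing or electrical service). Applying paragraphs (h)–(o): (h) applies (the lot is in a historic district), but is set aside by (i): (i) operates against (h): a current General Approval is held. (j) applies (the coverage ratio is 53%, meeting the 49% threshold), but is set aside by (k): (k) operates against (j): assessed value is $356,000, meeting the $302,500 threshold. (l) is triggered (the reportable unit count is 114, meeting the 106 threshold), but is overridden by (m): (m) operates against (l): a home-based business operates on the lot. (n) is triggered (a current Annual Registration is held), but yields to (o): (o) is triggered — a current Provisional Approval is held. Exception (d) stands.
Exception (e) requires that the owner holds a current Annual Certificate from the Rothmere Regulator; but no current Annual Certificate is held, so (e) is unavailable.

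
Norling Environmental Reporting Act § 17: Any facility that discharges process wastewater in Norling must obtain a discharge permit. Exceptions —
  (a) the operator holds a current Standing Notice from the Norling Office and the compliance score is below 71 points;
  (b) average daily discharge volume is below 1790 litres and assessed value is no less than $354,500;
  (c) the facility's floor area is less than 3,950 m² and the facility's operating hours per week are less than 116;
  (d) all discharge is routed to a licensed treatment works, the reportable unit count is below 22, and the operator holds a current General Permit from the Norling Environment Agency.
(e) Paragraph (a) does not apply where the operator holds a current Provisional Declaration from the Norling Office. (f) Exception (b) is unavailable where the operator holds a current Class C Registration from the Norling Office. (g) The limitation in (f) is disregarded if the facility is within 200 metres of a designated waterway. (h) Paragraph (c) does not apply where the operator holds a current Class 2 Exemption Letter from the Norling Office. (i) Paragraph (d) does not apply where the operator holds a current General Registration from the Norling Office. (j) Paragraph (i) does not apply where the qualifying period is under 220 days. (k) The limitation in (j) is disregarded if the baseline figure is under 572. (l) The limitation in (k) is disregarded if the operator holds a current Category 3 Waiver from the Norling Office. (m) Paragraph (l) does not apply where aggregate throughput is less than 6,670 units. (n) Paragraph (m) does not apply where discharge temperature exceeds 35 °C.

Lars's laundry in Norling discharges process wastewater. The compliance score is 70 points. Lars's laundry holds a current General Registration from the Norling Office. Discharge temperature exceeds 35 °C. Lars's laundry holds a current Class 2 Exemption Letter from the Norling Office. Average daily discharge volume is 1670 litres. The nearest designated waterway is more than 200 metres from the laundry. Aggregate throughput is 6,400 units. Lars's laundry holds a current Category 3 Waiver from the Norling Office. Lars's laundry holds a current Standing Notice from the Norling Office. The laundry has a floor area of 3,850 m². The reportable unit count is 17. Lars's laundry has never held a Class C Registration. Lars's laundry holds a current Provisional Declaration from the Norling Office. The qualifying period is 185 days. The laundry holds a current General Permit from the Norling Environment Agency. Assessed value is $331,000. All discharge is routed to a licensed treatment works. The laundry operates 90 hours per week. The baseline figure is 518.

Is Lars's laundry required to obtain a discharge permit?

Exception (a): a current Standing Notice is held; the compliance score is 70 points, below the 71 points limit — every condition holds. However, paragraph (e) must be considered: (e) operates against (a): a current Provisional Declaration is held. So (a) is unavailable.
Exception (b) fails — assessed value is $331,000, short of $354,500.
Exception (c): the facility's floor area is 3,850 m², less than the 3,950 m² limit; the facility's operating hours per week are 90, less than the 116 limit — every condition holds. However, paragraph (h) must be considered: (h) operates against (c): a current Class 2 Exemption Letter is held. So (c) is unavailable.
Exception (d)'s conditions are all satisfied: discharge is routed to a licensed treatment works; the reportable unit count is 17, below the 22 limit; a current General Permit is held. Considering the limiting provisions: (i) is engaged (a current General Registration is held), but yields to (j): (j) operates against (i): the qualifying period is 185 days, under the 220 days limit. (k) would limit (j) — the baseline figure is 518, under the 572 limit — but (l) sets (k) aside: (l) operates against (k): a current Category 3 Waiver is held. (m) would limit (l) — aggregate throughput is 6,400 units, less than the 6,670 units limit — but (n) sets (m) aside: (n) operates against (m): discharge temperature exceeds 35 °C. (d) remains available.

No — exception (d) applies; Lars's laundry is not required to obtain a discharge permit.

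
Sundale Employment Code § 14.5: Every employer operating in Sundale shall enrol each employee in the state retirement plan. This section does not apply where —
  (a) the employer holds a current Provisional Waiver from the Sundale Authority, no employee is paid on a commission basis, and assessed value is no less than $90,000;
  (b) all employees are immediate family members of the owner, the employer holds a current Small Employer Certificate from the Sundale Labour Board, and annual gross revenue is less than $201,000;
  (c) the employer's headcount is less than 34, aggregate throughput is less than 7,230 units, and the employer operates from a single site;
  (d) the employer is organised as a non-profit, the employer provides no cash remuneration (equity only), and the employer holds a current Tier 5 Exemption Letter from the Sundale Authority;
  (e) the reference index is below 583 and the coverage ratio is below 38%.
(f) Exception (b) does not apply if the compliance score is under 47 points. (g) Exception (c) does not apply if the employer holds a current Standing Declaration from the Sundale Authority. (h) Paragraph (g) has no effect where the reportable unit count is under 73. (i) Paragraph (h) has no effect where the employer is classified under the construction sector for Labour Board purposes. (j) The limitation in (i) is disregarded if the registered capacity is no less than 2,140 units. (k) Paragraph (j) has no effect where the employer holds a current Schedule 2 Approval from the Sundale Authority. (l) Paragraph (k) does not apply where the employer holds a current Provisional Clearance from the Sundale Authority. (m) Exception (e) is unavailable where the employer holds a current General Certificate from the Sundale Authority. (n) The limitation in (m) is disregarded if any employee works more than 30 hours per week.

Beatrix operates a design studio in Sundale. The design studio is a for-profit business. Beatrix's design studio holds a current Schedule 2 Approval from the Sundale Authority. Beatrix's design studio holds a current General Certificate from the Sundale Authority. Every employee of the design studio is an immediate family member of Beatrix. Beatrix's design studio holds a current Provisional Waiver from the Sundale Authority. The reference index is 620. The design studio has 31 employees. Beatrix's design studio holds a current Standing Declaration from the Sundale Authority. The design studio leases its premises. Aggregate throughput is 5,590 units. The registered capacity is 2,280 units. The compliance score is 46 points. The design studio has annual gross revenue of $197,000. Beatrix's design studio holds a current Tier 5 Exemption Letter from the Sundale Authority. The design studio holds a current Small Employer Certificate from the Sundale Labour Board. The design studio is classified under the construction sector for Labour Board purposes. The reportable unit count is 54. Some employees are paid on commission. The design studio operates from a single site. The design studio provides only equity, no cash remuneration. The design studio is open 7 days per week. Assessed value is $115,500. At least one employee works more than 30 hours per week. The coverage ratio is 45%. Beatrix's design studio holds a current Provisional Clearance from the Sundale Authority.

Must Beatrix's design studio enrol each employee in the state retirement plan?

No — exception (c) applies; Beatrix's design studio is not required to enrol each employee in the state retirement plan.

Exception (a) does not apply: some employees are paid on commission.
Exception (b): every employee is an immediate family member; a current Small Employer Certificate is held; annual gross revenue is $197,000, less than the $201,000 limit — every condition holds. Turning to paragraph (f): (f) is engaged — the compliance score is 46 points, under the 47 points limit. (b) is therefore removed.
Exception (c): the employer's headcount is 31, less than the 34 limit; aggregate throughput is 5,590 units, less than the 7,230 units limit; the employer operates from a single site — every condition holds. As to paragraphs (g)–(l): (g) would limit (c) — a current Standing Declaration is held — but (h) sets (g) aside: (h) operates against (g): the reportable unit count is 54, under the 73 limit. (i) would limit (h) — the design studio is classified under the construction sector — but (j) sets (i) aside: (j) is engaged — the registered capacity is 2,280 units, meeting the 2,140 units threshold. (k) applies (a current Schedule 2 Approval is held), but yields to (l): (l) operates — a current Provisional Clearance is held. (c) remains available.
Exception (d) fails — the employer is for-profit.
Exception (e) requires that the reference index is below 583; but the reference index is 620, not below 583, so (e) is unavailable.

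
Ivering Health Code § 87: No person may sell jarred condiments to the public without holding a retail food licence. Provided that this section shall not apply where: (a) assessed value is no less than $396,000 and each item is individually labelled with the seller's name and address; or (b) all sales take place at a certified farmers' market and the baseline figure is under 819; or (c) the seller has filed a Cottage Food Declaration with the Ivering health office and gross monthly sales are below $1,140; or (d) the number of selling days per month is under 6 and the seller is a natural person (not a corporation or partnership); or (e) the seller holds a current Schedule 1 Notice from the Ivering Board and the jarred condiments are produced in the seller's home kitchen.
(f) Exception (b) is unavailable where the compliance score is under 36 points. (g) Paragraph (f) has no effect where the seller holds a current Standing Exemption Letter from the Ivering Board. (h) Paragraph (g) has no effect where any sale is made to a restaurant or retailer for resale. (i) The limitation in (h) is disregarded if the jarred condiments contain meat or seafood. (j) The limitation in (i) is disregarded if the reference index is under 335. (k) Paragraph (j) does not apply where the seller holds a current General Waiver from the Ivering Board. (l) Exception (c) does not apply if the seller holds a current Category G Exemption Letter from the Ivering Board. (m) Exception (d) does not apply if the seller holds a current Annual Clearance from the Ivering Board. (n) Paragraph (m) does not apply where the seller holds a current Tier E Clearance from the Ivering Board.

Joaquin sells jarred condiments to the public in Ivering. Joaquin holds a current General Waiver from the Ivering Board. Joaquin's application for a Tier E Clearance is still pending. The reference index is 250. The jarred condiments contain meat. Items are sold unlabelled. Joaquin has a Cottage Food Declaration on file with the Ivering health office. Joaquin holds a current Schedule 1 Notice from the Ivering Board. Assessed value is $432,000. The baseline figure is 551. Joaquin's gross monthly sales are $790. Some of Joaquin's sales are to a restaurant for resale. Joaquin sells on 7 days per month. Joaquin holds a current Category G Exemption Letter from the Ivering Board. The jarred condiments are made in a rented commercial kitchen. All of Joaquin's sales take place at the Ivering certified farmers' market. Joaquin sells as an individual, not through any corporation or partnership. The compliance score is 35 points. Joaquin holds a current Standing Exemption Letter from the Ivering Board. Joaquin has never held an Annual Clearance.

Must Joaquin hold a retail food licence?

Exception (a) fails — items are sold unlabelled.
Exception (b)'s conditions are all satisfied: all sales are at a certified farmers' market; the baseline figure is 551, under the 819 limit. Considering the limiting provisions: (f) operates (the compliance score is 35 points, under the 36 points limit), but is overridden by (g): (g) is engaged — a current Standing Exemption Letter is held. (h) applies (some sales are to a restaurant for resale), but is itself disapplied by (i): (i) operates against (h): the jarred condiments contain meat. (j) would limit (i) — the reference index is 250, under the 335 limit — but (k) sets (j) aside: (k) operates against (j): a current General Waiver is held. (b) remains available.
Exception (c): a Cottage Food Declaration is on file; gross monthly sales are $790, below the $1,140 limit — every condition holds. But applying paragraph (l): (l) operates against (c): a current Category G Exemption Letter is held. (c) is therefore removed.
Exception (d) does not apply: the number of selling days per month is 7, not under 6.
Exception (e) fails — the jarred condiments are made in a commercial kitchen, not a home kitchen.

No — exception (b) applies; Joaquin is not required to hold a retail food licence.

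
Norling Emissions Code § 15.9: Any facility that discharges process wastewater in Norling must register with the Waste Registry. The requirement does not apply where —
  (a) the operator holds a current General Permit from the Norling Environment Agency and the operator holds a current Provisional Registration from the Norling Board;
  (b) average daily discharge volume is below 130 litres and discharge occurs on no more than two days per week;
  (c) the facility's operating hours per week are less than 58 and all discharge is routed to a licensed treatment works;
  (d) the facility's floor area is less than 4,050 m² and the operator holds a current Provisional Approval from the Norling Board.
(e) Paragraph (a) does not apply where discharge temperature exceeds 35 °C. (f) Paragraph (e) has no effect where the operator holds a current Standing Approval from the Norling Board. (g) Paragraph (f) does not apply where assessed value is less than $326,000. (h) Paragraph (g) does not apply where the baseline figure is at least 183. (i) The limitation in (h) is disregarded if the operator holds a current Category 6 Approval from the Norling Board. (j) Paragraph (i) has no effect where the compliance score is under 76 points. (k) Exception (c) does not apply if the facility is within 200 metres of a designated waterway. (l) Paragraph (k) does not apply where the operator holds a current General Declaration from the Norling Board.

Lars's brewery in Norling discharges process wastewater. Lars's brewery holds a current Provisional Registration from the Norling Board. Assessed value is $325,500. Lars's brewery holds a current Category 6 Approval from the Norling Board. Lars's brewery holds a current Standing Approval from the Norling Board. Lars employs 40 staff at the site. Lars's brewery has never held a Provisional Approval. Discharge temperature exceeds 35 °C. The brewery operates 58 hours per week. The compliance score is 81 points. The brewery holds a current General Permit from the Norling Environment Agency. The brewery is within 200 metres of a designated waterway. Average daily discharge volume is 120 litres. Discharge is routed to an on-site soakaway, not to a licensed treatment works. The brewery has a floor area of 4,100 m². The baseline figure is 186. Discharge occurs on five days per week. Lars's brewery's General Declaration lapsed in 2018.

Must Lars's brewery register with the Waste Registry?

Exception (a)'s conditions are all satisfied: a current General Permit is held; a current Provisional Registration is held. But applying paragraphs (e)–(j): (e) operates against (a): discharge temperature exceeds 35 °C. (f) would limit (e) — a current Standing Approval is held — but (g) sets (f) aside: (g) is triggered — assessed value is $325,500, less than the $326,000 limit. (h) would limit (g) — the baseline figure is 186, meeting the 183 threshold — but (i) sets (h) aside: (i) operates against (h): a current Category 6 Approval is held. (j) is inapplicable (the compliance score is 81 points, not under 76 points), so (i) stands. So (a) is unavailable.
Exception (b) requires that discharge occurs on no more than two days per week; but discharge occurs on five days per week, so (b) is unavailable.
Exception (c) does not apply: the facility's operating hours per week are 58, not less than 58.
Exception (d) fails — the facility's floor area is 4,100 m², not less than 4,050 m².
No exception applies. The general rule governs.

Yes — Lars's brewery must register with the Waste Registry.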